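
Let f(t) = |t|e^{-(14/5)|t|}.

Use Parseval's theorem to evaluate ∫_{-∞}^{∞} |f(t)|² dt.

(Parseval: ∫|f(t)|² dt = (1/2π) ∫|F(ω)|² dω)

∫|f(t)|² dt = \frac{125}{5488}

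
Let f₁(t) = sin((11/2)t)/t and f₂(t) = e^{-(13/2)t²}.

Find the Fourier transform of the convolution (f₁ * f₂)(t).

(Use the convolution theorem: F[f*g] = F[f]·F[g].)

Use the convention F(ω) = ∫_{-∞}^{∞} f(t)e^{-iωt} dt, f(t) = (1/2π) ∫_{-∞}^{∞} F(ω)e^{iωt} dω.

F[f₁*f₂](ω) = \begin{cases} \frac{\sqrt{26} \pi^{\frac{3}{2}} e^{- \frac{\omega^{2}}{26}}}{13} & \text{for}\: \omega > - \frac{11}{2} \wedge \omega < \frac{11}{2} \\0 & \text{otherwise} \end{cases}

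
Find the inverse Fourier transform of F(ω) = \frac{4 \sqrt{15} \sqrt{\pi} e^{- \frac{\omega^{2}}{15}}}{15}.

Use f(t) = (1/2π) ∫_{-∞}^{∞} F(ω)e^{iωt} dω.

f(t) = 2 e^{- \frac{15 t^{2}}{4}}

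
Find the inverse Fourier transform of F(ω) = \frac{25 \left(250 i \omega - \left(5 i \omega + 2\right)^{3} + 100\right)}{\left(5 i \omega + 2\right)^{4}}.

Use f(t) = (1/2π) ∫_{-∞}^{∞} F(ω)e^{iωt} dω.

f(t) = 5 \left(t^{2} - 1\right) e^{- \frac{2 t}{5}} u\left(t\right)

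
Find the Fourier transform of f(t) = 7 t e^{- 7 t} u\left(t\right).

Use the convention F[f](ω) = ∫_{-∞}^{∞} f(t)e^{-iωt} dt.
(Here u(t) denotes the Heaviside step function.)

F(ω) = \frac{7}{\left(i \omega + 7\right)^{2}}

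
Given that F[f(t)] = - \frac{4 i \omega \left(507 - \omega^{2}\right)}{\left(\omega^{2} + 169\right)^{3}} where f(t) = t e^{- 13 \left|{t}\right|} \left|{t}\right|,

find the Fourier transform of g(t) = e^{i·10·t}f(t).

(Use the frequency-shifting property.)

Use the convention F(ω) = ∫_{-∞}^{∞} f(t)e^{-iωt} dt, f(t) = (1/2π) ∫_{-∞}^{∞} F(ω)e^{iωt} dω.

F[g](ω) = \frac{4 i \left(\omega - 10\right) \left(\left(\omega - 10\right)^{2} - 507\right)}{\left(\left(\omega - 10\right)^{2} + 169\right)^{3}}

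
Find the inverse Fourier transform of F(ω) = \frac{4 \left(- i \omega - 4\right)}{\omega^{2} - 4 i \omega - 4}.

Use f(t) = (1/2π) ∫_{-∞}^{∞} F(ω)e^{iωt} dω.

f(t) = 4 \left(2 t + 1\right) e^{- 2 t} u\left(t\right)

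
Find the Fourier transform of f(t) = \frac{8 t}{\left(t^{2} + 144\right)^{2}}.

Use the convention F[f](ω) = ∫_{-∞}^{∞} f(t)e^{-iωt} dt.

F(ω) = - \frac{i \pi \omega e^{- 12 \left|{\omega}\right|}}{3}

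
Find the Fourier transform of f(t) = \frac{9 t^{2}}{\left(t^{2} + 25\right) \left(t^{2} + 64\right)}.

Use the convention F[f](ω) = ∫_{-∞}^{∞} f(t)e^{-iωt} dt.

F(ω) = \frac{3 \pi \left(8 - 5 e^{3 \left|{\omega}\right|}\right) e^{- 8 \left|{\omega}\right|}}{13}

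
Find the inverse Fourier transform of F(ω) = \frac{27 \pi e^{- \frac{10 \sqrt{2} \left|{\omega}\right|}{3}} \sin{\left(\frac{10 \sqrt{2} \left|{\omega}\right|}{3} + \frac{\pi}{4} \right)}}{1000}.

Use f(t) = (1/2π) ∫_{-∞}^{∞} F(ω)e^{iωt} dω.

f(t) = \frac{8}{t^{4} + \frac{160000}{81}}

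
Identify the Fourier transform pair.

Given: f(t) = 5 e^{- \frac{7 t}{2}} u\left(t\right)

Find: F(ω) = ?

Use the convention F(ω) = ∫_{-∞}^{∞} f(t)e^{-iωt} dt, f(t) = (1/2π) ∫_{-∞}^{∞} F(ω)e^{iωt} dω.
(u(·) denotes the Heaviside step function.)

F(ω) = \frac{10}{2 i \omega + 7}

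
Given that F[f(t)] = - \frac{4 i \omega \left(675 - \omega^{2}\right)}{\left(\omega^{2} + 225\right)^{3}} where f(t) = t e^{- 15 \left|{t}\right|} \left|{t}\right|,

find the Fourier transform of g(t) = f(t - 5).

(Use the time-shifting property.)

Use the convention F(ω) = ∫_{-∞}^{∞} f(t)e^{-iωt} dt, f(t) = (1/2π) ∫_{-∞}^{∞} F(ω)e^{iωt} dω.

F[g](ω) = \frac{4 i \omega \left(\omega^{2} - 675\right) e^{- 5 i \omega}}{\left(\omega^{2} + 225\right)^{3}}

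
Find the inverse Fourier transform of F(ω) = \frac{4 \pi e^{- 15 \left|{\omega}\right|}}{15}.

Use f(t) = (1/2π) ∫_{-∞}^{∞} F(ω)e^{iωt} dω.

f(t) = \frac{4}{t^{2} + 225}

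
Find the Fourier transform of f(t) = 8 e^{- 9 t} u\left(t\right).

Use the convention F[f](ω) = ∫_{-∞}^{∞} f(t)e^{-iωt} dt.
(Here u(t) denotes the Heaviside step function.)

F(ω) = \frac{8}{i \omega + 9}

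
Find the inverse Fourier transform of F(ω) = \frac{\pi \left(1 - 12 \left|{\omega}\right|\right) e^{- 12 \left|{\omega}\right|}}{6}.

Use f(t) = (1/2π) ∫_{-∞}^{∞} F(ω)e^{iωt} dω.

f(t) = \frac{4 t^{2}}{\left(t^{2} + 144\right)^{2}}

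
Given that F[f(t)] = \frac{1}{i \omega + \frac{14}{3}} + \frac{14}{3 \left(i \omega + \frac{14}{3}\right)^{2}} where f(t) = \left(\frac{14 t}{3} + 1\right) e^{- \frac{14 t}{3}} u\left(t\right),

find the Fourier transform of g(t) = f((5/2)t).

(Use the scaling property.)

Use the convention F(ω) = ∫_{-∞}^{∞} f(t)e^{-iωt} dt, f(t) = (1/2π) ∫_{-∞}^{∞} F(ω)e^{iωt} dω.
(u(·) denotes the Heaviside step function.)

F[g](ω) = \frac{3 \left(- 3 i \omega - 70\right)}{9 \omega^{2} - 210 i \omega - 1225}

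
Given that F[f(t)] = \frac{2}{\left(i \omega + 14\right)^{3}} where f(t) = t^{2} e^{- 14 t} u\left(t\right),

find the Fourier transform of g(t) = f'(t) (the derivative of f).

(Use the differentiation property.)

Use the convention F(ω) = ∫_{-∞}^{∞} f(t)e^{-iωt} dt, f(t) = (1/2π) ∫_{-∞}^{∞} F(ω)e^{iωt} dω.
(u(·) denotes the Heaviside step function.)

F[g](ω) = \frac{2 i \omega}{\left(i \omega + 14\right)^{3}}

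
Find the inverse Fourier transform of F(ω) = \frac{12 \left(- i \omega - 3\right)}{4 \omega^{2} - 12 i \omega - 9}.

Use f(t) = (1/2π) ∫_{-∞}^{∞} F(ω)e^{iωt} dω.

f(t) = 3 \left(\frac{3 t}{2} + 1\right) e^{- \frac{3 t}{2}} u\left(t\right)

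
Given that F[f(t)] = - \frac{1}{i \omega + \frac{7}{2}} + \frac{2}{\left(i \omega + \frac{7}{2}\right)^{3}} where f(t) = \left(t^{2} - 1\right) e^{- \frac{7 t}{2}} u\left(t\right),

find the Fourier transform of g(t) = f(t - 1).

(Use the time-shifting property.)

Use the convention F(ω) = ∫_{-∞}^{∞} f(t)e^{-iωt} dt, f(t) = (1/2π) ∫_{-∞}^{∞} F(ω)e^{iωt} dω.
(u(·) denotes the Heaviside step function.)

F[g](ω) = \frac{2 \left(16 i \omega - \left(2 i \omega + 7\right)^{3} + 56\right) e^{- i \omega}}{\left(2 i \omega + 7\right)^{4}}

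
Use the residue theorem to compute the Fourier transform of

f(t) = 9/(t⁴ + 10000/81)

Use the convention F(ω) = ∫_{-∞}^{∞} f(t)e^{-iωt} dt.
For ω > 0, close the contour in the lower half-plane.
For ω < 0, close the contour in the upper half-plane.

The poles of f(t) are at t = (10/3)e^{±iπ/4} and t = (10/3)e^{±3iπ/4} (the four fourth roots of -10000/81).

Let g(z) = f(z)e^{-iωz}; for large |z| the factor e^{-iωz} decays in the lower half-plane when ω > 0 and in the upper half-plane when ω < 0.

Case ω > 0 (lower half-plane, clockwise contour ⇒ F(ω) = -2πi·ΣRes):
  Res_{z = - \frac{5 \sqrt{2}}{3} - \frac{5 \sqrt{2} i}{3}} g(z) = \frac{243 \sqrt{2} i \left(1 - i\right) e^{\frac{5 \sqrt{2} \omega \left(-1 + i\right)}{3}}}{8000}
  Res_{z = \frac{5 \sqrt{2}}{3} - \frac{5 \sqrt{2} i}{3}} g(z) = \frac{243 \sqrt{2} i \left(1 + i\right) e^{- \frac{5 \sqrt{2} \omega \left(1 + i\right)}{3}}}{8000}
  F(ω) = -2πi·ΣRes = \frac{243 \sqrt{2} \pi \left(1 - i\right) \left(e^{\frac{10 \sqrt{2} i \omega}{3}} + i\right) e^{- \frac{5 \sqrt{2} \omega \left(1 + i\right)}{3}}}{4000} = \frac{243 \pi e^{- \frac{5 \sqrt{2} \omega}{3}} \sin{\left(\frac{5 \sqrt{2} \omega}{3} + \frac{\pi}{4} \right)}}{1000}

Case ω < 0 (upper half-plane, counterclockwise contour ⇒ F(ω) = +2πi·ΣRes):
  Res_{z = \frac{5 \sqrt{2}}{3} + \frac{5 \sqrt{2} i}{3}} g(z) = \frac{243 \sqrt{2} i \left(-1 + i\right) e^{\frac{5 \sqrt{2} \omega \left(1 - i\right)}{3}}}{8000}
  Res_{z = - \frac{5 \sqrt{2}}{3} + \frac{5 \sqrt{2} i}{3}} g(z) = \frac{243 \sqrt{2} \left(1 - i\right) e^{\frac{5 \sqrt{2} \omega \left(1 + i\right)}{3}}}{8000}
  F(ω) = 2πi·ΣRes = - \frac{243 \sqrt{2} i \pi \left(i \left(1 - i\right) e^{\frac{5 \sqrt{2} \omega \left(1 - i\right)}{3}} - \left(1 - i\right) e^{\frac{5 \sqrt{2} \omega \left(1 + i\right)}{3}}\right)}{4000} = \frac{243 \pi e^{\frac{5 \sqrt{2} \omega}{3}} \cos{\left(\frac{5 \sqrt{2} \omega}{3} + \frac{\pi}{4} \right)}}{1000}

Both cases combine into a single formula in |ω|:

F(ω) = \frac{243 \pi e^{- \frac{5 \sqrt{2} \left|{\omega}\right|}{3}} \sin{\left(\frac{5 \sqrt{2} \left|{\omega}\right|}{3} + \frac{\pi}{4} \right)}}{1000}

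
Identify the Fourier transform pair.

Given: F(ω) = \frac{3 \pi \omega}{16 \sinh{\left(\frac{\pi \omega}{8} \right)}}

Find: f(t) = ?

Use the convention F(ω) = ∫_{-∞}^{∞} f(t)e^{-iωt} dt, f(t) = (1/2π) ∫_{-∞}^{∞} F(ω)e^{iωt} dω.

f(t) = \frac{3}{\cosh^{2}{\left(4 t \right)}}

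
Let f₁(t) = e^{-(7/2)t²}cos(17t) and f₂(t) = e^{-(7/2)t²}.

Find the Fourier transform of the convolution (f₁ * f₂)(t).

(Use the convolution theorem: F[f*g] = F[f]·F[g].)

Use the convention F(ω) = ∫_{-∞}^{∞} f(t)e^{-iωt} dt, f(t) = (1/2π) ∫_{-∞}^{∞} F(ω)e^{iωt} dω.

F[f₁*f₂](ω) = \frac{\pi \left(e^{\frac{34 \omega}{7}} + 1\right) e^{- \frac{\omega^{2}}{7} - \frac{17 \omega}{7} - \frac{289}{14}}}{7}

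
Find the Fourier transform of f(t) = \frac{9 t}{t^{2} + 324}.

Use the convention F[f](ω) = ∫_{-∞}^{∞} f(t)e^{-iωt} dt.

F(ω) = - 9 i \pi e^{- 18 \left|{\omega}\right|} \operatorname{sign}{\left(\omega \right)}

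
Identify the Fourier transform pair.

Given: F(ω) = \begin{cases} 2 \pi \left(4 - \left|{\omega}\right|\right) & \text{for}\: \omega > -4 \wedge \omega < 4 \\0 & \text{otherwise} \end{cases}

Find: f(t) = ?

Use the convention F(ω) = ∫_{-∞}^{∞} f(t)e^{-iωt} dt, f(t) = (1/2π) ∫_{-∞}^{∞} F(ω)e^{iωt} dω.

f(t) = \frac{4 \sin^{2}{\left(2 t \right)}}{t^{2}}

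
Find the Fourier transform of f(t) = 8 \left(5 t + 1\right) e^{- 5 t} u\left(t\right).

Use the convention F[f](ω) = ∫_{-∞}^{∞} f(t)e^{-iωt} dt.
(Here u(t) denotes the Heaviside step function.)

F(ω) = \frac{8 \left(- i \omega - 10\right)}{\omega^{2} - 10 i \omega - 25}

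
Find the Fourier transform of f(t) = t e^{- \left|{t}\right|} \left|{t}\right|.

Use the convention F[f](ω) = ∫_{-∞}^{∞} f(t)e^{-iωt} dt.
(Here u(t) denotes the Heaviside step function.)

F(ω) = \frac{4 i \omega \left(\omega^{2} - 3\right)}{\left(\omega^{2} + 1\right)^{3}}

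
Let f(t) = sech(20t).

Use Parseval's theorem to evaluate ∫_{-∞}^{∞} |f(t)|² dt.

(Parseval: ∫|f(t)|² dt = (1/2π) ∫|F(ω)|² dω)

∫|f(t)|² dt = \frac{1}{10}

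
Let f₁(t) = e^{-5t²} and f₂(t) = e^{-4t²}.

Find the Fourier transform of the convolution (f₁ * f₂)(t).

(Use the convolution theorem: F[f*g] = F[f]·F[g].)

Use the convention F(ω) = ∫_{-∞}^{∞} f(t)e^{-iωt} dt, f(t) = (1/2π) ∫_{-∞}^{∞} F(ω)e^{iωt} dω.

F[f₁*f₂](ω) = \frac{\sqrt{5} \pi e^{- \frac{9 \omega^{2}}{80}}}{10}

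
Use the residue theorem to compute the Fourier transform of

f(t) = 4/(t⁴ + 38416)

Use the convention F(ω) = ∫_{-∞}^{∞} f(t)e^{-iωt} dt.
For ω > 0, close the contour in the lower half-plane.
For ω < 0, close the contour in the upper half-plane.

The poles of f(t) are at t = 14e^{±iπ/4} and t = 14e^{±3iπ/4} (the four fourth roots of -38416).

Let g(z) = f(z)e^{-iωz}; for large |z| the factor e^{-iωz} decays in the lower half-plane when ω > 0 and in the upper half-plane when ω < 0.

Case ω > 0 (lower half-plane, clockwise contour ⇒ F(ω) = -2πi·ΣRes):
  Res_{z = - 7 \sqrt{2} - 7 \sqrt{2} i} g(z) = \frac{\sqrt{2} i \left(1 - i\right) e^{7 \sqrt{2} \omega \left(-1 + i\right)}}{5488}
  Res_{z = 7 \sqrt{2} - 7 \sqrt{2} i} g(z) = \frac{\sqrt{2} i \left(1 + i\right) e^{- 7 \sqrt{2} \omega \left(1 + i\right)}}{5488}
  F(ω) = -2πi·ΣRes = \frac{\sqrt{2} \pi \left(1 - i\right) \left(e^{14 \sqrt{2} i \omega} + i\right) e^{- 7 \sqrt{2} \omega \left(1 + i\right)}}{2744} = \frac{\pi e^{- 7 \sqrt{2} \omega} \sin{\left(7 \sqrt{2} \omega + \frac{\pi}{4} \right)}}{686}

Case ω < 0 (upper half-plane, counterclockwise contour ⇒ F(ω) = +2πi·ΣRes):
  Res_{z = 7 \sqrt{2} + 7 \sqrt{2} i} g(z) = \frac{\sqrt{2} i \left(-1 + i\right) e^{7 \sqrt{2} \omega \left(1 - i\right)}}{5488}
  Res_{z = - 7 \sqrt{2} + 7 \sqrt{2} i} g(z) = \frac{\sqrt{2} \left(1 - i\right) e^{7 \sqrt{2} \omega \left(1 + i\right)}}{5488}
  F(ω) = 2πi·ΣRes = - \frac{\sqrt{2} i \pi \left(i \left(1 - i\right) e^{7 \sqrt{2} \omega \left(1 - i\right)} - \left(1 - i\right) e^{7 \sqrt{2} \omega \left(1 + i\right)}\right)}{2744} = \frac{\pi e^{7 \sqrt{2} \omega} \cos{\left(7 \sqrt{2} \omega + \frac{\pi}{4} \right)}}{686}

Both cases combine into a single formula in |ω|:

F(ω) = \frac{\pi e^{- 7 \sqrt{2} \left|{\omega}\right|} \sin{\left(7 \sqrt{2} \left|{\omega}\right| + \frac{\pi}{4} \right)}}{686}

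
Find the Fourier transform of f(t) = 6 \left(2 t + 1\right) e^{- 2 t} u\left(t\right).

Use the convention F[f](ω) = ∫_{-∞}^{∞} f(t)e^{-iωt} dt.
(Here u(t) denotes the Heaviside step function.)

F(ω) = \frac{6 \left(- i \omega - 4\right)}{\omega^{2} - 4 i \omega - 4}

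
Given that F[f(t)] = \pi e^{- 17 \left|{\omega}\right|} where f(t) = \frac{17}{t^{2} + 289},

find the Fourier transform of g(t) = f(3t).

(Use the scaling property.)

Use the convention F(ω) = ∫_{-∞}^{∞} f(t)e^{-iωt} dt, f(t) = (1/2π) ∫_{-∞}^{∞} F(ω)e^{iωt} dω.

F[g](ω) = \frac{\pi e^{- \frac{17 \left|{\omega}\right|}{3}}}{3}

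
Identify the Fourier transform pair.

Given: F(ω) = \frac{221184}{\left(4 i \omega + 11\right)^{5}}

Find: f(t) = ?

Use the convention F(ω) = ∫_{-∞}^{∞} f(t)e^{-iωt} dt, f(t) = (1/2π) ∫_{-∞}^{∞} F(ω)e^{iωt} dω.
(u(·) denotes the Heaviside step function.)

f(t) = 9 t^{4} e^{- \frac{11 t}{4}} u\left(t\right)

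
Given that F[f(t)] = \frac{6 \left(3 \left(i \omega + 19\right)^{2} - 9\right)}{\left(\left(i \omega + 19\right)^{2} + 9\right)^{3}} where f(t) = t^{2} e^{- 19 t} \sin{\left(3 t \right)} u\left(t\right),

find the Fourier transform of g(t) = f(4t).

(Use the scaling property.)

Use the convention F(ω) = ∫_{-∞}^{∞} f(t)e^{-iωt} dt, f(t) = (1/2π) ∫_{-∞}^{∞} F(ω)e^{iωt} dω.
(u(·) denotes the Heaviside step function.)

F[g](ω) = \frac{1152 \left(\left(i \omega + 76\right)^{2} - 48\right)}{\left(\left(i \omega + 76\right)^{2} + 144\right)^{3}}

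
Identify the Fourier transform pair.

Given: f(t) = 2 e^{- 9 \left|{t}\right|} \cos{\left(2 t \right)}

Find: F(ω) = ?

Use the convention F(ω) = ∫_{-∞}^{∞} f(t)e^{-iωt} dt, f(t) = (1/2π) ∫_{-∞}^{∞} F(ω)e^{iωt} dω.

F(ω) = \frac{36 \left(\omega^{2} + 85\right)}{\omega^{4} + 154 \omega^{2} + 7225}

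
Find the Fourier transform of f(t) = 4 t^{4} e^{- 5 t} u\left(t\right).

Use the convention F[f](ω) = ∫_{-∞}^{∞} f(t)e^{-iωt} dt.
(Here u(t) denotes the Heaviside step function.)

F(ω) = \frac{96}{\left(i \omega + 5\right)^{5}}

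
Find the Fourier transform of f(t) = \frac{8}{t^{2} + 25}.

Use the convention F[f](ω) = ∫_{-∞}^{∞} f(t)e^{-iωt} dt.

F(ω) = \frac{8 \pi e^{- 5 \left|{\omega}\right|}}{5}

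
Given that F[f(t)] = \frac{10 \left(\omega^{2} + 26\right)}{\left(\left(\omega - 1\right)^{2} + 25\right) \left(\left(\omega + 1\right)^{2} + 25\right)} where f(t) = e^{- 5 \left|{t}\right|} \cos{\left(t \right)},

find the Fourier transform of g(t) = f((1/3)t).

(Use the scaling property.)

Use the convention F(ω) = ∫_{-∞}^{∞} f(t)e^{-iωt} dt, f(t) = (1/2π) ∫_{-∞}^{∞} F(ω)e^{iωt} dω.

F[g](ω) = \frac{30 \left(9 \omega^{2} + 26\right)}{81 \omega^{4} + 432 \omega^{2} + 676}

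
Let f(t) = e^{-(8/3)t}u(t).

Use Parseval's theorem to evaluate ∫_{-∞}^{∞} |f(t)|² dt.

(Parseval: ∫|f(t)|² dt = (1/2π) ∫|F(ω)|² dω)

∫|f(t)|² dt = \frac{3}{16}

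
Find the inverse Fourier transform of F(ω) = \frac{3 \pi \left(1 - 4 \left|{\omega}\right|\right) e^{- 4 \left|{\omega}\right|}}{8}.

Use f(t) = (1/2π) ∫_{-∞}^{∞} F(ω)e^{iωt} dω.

f(t) = \frac{3 t^{2}}{\left(t^{2} + 16\right)^{2}}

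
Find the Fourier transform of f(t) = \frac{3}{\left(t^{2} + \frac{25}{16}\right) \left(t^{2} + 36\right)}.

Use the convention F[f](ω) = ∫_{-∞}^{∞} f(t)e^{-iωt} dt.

F(ω) = - \frac{8 \pi e^{- 6 \left|{\omega}\right|}}{551} + \frac{192 \pi e^{- \frac{5 \left|{\omega}\right|}{4}}}{2755}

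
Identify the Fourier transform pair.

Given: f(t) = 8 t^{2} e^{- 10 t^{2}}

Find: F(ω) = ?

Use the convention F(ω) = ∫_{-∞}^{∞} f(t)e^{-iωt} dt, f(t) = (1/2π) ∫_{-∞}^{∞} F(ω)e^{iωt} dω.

F(ω) = \frac{\sqrt{10} \sqrt{\pi} \left(20 - \omega^{2}\right) e^{- \frac{\omega^{2}}{40}}}{500}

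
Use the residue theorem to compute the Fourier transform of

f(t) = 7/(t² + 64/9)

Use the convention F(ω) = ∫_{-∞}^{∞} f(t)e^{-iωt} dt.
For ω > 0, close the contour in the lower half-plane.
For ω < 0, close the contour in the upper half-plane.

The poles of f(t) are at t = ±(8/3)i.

Let g(z) = f(z)e^{-iωz}; for large |z| the factor e^{-iωz} decays in the lower half-plane when ω > 0 and in the upper half-plane when ω < 0.

Case ω > 0 (lower half-plane, clockwise contour ⇒ F(ω) = -2πi·ΣRes):
  Res_{z = - \frac{8 i}{3}} g(z) = \frac{21 i e^{- \frac{8 \omega}{3}}}{16}
  F(ω) = -2πi·ΣRes = \frac{21 \pi e^{- \frac{8 \omega}{3}}}{8}

Case ω < 0 (upper half-plane, counterclockwise contour ⇒ F(ω) = +2πi·ΣRes):
  Res_{z = \frac{8 i}{3}} g(z) = - \frac{21 i e^{\frac{8 \omega}{3}}}{16}
  F(ω) = 2πi·ΣRes = \frac{21 \pi e^{\frac{8 \omega}{3}}}{8}

Both cases combine into a single formula in |ω|:

F(ω) = \frac{21 \pi e^{- \frac{8 \left|{\omega}\right|}{3}}}{8}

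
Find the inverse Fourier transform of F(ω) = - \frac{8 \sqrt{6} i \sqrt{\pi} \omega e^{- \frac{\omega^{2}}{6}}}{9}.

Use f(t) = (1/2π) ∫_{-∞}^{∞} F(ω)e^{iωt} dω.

f(t) = 8 t e^{- \frac{3 t^{2}}{2}}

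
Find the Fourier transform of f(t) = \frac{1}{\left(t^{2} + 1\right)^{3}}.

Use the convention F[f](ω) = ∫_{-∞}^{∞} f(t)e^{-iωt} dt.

F(ω) = \frac{\pi \left(\omega^{2} + 3 \left|{\omega}\right| + 3\right) e^{- \left|{\omega}\right|}}{8}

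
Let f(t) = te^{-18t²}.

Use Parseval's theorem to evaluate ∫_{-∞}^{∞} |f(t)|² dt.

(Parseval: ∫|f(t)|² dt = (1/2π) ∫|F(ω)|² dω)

∫|f(t)|² dt = \frac{\sqrt{\pi}}{432}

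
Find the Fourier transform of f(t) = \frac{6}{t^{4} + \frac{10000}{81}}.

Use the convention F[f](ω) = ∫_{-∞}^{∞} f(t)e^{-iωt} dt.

F(ω) = \frac{81 \pi e^{- \frac{5 \sqrt{2} \left|{\omega}\right|}{3}} \sin{\left(\frac{5 \sqrt{2} \left|{\omega}\right|}{3} + \frac{\pi}{4} \right)}}{500}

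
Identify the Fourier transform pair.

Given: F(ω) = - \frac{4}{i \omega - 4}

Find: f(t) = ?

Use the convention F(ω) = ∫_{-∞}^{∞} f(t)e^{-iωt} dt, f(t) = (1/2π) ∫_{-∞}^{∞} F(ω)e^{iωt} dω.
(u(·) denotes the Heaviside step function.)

f(t) = 4 e^{4 t} u\left(- t\right)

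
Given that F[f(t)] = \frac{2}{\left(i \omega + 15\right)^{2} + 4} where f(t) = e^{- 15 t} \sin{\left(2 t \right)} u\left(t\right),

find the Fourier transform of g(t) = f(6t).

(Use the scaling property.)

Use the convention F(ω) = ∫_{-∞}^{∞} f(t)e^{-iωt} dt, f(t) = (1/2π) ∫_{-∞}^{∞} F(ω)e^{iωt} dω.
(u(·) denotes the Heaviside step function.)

F[g](ω) = \frac{12}{\left(i \omega + 90\right)^{2} + 144}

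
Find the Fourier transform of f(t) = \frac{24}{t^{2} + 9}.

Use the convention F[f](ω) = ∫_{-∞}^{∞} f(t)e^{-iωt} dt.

F(ω) = 8 \pi e^{- 3 \left|{\omega}\right|}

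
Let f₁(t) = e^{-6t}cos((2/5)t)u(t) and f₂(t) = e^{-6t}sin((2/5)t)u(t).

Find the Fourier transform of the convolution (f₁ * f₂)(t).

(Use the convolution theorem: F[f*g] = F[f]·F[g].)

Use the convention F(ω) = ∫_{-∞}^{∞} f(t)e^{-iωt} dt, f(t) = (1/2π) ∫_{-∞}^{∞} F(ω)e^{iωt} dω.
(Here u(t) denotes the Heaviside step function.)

F[f₁*f₂](ω) = \frac{250 \left(i \omega + 6\right)}{\left(25 \left(i \omega + 6\right)^{2} + 4\right)^{2}}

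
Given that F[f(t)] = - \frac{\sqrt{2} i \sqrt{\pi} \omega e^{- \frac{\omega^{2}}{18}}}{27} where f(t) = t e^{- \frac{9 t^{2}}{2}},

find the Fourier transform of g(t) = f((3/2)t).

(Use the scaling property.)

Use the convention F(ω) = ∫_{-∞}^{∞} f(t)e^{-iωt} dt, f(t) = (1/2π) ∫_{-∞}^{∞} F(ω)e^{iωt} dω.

F[g](ω) = - \frac{4 \sqrt{2} i \sqrt{\pi} \omega e^{- \frac{2 \omega^{2}}{81}}}{243}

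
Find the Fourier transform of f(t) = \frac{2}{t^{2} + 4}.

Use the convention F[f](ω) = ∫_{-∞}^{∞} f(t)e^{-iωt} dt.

F(ω) = \pi e^{- 2 \left|{\omega}\right|}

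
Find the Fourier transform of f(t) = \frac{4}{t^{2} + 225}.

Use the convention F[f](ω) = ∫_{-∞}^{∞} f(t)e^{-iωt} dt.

F(ω) = \frac{4 \pi e^{- 15 \left|{\omega}\right|}}{15}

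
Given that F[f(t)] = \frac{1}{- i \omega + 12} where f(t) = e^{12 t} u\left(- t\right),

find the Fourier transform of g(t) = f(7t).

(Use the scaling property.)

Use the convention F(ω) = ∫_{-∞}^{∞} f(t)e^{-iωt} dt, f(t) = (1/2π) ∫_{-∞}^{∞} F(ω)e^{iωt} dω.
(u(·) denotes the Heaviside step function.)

F[g](ω) = \frac{i}{\omega + 84 i}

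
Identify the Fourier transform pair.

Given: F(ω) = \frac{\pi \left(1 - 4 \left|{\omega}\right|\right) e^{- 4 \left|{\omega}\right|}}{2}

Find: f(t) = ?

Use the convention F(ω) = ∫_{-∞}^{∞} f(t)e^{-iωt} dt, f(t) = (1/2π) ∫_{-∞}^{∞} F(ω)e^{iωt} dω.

f(t) = \frac{4 t^{2}}{\left(t^{2} + 16\right)^{2}}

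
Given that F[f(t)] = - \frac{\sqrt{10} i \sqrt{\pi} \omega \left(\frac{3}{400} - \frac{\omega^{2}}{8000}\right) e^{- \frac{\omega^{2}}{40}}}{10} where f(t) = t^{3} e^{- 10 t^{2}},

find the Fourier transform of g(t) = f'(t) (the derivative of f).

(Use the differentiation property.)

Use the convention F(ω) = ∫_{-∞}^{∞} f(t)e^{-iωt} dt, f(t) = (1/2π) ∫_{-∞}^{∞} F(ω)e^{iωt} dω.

F[g](ω) = \frac{\sqrt{10} \sqrt{\pi} \omega^{2} \left(60 - \omega^{2}\right) e^{- \frac{\omega^{2}}{40}}}{80000}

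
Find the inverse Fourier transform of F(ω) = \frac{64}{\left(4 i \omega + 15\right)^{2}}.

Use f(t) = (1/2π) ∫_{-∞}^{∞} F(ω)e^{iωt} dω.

f(t) = 4 t e^{- \frac{15 t}{4}} u\left(t\right)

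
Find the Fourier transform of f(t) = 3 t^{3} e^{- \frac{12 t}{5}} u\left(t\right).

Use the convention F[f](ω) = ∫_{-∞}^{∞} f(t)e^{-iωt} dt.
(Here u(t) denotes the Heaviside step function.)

F(ω) = \frac{11250}{\left(5 i \omega + 12\right)^{4}}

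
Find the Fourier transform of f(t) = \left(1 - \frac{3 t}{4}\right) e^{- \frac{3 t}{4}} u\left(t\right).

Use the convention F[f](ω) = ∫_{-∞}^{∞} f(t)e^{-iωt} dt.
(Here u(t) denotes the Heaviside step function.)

F(ω) = \frac{16 i \omega}{- 16 \omega^{2} + 24 i \omega + 9}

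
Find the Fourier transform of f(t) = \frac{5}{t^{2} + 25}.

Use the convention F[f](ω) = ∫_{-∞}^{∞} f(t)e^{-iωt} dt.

F(ω) = \pi e^{- 5 \left|{\omega}\right|}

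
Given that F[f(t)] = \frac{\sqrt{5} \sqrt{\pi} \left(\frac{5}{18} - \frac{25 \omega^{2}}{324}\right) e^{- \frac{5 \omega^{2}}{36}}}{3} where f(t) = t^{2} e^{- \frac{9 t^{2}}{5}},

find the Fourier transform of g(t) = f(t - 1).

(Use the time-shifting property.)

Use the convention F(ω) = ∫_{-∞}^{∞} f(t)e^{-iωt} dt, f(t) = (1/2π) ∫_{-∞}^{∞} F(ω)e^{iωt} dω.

F[g](ω) = \frac{5 \sqrt{5} \sqrt{\pi} \left(18 - 5 \omega^{2}\right) e^{- \omega \left(\frac{5 \omega}{36} + i\right)}}{972}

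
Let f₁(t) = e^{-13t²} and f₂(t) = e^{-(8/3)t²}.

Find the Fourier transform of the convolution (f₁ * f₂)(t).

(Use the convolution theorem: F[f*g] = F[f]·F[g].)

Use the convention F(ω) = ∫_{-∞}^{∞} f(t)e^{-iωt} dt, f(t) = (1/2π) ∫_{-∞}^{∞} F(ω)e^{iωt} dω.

F[f₁*f₂](ω) = \frac{\sqrt{78} \pi e^{- \frac{47 \omega^{2}}{416}}}{52}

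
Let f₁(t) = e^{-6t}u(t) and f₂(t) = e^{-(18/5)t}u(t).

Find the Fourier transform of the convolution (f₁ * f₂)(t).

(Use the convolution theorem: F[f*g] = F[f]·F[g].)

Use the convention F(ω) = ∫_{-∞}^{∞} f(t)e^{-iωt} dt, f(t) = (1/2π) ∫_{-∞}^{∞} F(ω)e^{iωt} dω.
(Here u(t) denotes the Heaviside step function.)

F[f₁*f₂](ω) = \frac{5}{\left(i \omega + 6\right) \left(5 i \omega + 18\right)}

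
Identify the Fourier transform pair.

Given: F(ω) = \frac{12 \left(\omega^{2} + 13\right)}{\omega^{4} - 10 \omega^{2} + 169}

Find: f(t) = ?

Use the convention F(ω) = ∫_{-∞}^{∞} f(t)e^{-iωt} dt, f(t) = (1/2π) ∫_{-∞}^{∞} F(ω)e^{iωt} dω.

f(t) = 3 e^{- 2 \left|{t}\right|} \cos{\left(3 \left|{t}\right| \right)}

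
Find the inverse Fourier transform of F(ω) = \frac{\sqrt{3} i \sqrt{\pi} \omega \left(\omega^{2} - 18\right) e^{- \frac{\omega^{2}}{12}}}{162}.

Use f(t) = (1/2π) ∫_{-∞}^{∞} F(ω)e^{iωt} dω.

f(t) = 4 t^{3} e^{- 3 t^{2}}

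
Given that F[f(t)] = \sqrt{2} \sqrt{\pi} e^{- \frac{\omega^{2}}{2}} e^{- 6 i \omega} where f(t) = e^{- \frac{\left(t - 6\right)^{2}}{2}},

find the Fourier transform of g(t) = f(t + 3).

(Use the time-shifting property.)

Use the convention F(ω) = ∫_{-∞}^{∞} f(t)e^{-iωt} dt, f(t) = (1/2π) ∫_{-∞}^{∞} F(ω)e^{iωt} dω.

F[g](ω) = \sqrt{2} \sqrt{\pi} e^{- \frac{\omega \left(\omega + 6 i\right)}{2}}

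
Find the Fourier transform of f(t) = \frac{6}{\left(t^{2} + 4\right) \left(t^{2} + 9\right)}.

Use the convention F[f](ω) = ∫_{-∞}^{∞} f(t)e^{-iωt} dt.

F(ω) = \frac{\pi \left(3 e^{\left|{\omega}\right|} - 2\right) e^{- 3 \left|{\omega}\right|}}{5}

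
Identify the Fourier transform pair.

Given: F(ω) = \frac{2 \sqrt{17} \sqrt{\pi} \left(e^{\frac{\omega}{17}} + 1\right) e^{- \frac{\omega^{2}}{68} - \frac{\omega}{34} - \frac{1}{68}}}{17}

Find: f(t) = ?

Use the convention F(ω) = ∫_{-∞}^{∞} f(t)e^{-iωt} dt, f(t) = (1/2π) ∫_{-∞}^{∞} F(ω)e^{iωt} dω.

f(t) = 4 e^{- 17 t^{2}} \cos{\left(t \right)}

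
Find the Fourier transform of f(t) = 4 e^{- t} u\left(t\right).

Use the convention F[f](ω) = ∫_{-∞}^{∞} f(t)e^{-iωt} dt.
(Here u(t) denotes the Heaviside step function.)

F(ω) = \frac{4}{i \omega + 1}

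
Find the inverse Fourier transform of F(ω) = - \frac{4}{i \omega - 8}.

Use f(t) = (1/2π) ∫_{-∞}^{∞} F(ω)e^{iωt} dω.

f(t) = 4 e^{8 t} u\left(- t\right)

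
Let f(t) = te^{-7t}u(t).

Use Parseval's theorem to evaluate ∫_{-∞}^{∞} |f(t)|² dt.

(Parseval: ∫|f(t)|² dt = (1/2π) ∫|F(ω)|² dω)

∫|f(t)|² dt = \frac{1}{1372}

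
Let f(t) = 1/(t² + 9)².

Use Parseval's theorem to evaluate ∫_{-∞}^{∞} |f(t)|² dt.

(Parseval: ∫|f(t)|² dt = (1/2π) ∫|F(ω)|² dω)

∫|f(t)|² dt = \frac{5 \pi}{34992}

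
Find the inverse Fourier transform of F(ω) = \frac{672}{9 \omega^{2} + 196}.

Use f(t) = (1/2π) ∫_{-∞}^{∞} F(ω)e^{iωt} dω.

f(t) = 8 e^{- \frac{14 \left|{t}\right|}{3}}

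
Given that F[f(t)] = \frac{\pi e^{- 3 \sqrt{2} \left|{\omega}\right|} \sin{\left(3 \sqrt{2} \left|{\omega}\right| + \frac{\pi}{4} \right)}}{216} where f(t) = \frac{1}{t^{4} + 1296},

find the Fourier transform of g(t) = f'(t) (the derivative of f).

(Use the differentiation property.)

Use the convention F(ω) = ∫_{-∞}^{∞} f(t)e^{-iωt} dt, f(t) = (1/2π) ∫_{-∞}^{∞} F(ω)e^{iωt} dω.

F[g](ω) = \frac{i \pi \omega e^{- 3 \sqrt{2} \left|{\omega}\right|} \sin{\left(3 \sqrt{2} \left|{\omega}\right| + \frac{\pi}{4} \right)}}{216}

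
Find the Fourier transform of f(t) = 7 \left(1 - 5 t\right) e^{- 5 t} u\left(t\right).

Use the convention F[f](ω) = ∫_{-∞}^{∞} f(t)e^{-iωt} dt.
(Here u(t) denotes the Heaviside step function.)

F(ω) = \frac{7 i \omega}{- \omega^{2} + 10 i \omega + 25}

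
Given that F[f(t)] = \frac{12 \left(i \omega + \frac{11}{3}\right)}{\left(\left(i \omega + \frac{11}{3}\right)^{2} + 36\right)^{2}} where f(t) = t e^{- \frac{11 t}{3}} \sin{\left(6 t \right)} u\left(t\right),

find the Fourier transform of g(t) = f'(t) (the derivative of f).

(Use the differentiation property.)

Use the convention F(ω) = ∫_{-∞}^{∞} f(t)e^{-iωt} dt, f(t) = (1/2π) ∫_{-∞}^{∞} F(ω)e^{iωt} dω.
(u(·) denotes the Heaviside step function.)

F[g](ω) = \frac{324 i \omega \left(3 i \omega + 11\right)}{\left(\left(3 i \omega + 11\right)^{2} + 324\right)^{2}}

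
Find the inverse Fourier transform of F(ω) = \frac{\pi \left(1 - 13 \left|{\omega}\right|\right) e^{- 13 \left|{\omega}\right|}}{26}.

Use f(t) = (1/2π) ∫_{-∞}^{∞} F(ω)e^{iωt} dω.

f(t) = \frac{t^{2}}{\left(t^{2} + 169\right)^{2}}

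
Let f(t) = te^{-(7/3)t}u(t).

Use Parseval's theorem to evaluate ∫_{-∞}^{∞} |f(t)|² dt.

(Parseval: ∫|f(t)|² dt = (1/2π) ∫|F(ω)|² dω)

∫|f(t)|² dt = \frac{27}{1372}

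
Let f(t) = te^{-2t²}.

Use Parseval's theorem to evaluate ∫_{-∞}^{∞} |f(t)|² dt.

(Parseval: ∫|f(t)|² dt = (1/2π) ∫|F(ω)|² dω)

∫|f(t)|² dt = \frac{\sqrt{\pi}}{16}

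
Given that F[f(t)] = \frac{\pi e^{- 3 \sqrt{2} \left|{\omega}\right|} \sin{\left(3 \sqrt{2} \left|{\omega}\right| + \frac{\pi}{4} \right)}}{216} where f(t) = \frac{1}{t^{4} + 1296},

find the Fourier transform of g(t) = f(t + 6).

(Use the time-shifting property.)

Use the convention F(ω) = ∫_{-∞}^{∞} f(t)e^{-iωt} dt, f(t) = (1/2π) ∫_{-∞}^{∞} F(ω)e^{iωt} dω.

F[g](ω) = \frac{\pi e^{6 i \omega - 3 \sqrt{2} \left|{\omega}\right|} \sin{\left(3 \sqrt{2} \left|{\omega}\right| + \frac{\pi}{4} \right)}}{216}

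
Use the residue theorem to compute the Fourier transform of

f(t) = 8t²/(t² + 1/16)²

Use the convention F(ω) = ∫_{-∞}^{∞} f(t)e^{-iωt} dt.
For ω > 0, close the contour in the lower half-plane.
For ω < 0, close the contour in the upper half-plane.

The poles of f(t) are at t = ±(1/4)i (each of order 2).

Let g(z) = f(z)e^{-iωz}; for large |z| the factor e^{-iωz} decays in the lower half-plane when ω > 0 and in the upper half-plane when ω < 0.

Case ω > 0 (lower half-plane, clockwise contour ⇒ F(ω) = -2πi·ΣRes):
  Res_{z = - \frac{i}{4}} g(z) = 2 i \left(4 - \omega\right) e^{- \frac{\omega}{4}} (pole of order 2)
  F(ω) = -2πi·ΣRes = 4 \pi \left(4 - \omega\right) e^{- \frac{\omega}{4}}

Case ω < 0 (upper half-plane, counterclockwise contour ⇒ F(ω) = +2πi·ΣRes):
  Res_{z = \frac{i}{4}} g(z) = 2 i \left(- \omega - 4\right) e^{\frac{\omega}{4}} (pole of order 2)
  F(ω) = 2πi·ΣRes = 4 \pi \left(\omega + 4\right) e^{\frac{\omega}{4}}

Both cases combine into a single formula in |ω|:

F(ω) = 4 \pi \left(4 - \left|{\omega}\right|\right) e^{- \frac{\left|{\omega}\right|}{4}}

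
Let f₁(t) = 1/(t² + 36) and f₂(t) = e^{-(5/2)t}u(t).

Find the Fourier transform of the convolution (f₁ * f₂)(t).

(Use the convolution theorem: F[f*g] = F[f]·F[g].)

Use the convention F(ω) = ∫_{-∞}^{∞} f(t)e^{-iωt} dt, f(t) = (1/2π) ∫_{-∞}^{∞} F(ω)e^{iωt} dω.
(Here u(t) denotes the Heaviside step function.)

F[f₁*f₂](ω) = \frac{\pi e^{- 6 \left|{\omega}\right|}}{3 \left(2 i \omega + 5\right)}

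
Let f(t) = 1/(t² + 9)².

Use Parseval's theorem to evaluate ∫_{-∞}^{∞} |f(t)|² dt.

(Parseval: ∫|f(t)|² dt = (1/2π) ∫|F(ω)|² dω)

∫|f(t)|² dt = \frac{5 \pi}{34992}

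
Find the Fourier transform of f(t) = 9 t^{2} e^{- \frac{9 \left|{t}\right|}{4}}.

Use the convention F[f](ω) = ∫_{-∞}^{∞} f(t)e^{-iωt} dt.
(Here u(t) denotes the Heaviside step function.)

F(ω) = \frac{62208 \left(27 - 16 \omega^{2}\right)}{\left(16 \omega^{2} + 81\right)^{3}}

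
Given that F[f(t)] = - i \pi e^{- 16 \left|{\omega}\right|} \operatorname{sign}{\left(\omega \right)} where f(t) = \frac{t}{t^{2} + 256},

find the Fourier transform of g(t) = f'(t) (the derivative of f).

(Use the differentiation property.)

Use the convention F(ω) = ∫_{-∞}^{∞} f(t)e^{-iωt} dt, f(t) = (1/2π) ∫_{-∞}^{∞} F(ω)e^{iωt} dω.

F[g](ω) = \pi \omega e^{- 16 \left|{\omega}\right|} \operatorname{sign}{\left(\omega \right)}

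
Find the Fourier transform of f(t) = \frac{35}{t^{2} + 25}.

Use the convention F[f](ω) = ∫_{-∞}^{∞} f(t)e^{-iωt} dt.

F(ω) = 7 \pi e^{- 5 \left|{\omega}\right|}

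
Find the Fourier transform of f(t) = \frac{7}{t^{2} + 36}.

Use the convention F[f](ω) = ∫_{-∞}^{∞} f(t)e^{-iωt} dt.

F(ω) = \frac{7 \pi e^{- 6 \left|{\omega}\right|}}{6}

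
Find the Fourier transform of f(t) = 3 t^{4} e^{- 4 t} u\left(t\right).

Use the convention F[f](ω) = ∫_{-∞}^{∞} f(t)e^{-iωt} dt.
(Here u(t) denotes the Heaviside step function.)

F(ω) = \frac{72}{\left(i \omega + 4\right)^{5}}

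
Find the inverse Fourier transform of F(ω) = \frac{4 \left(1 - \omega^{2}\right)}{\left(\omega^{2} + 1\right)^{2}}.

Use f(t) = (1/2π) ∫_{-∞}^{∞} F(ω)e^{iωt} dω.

f(t) = 2 e^{- \left|{t}\right|} \left|{t}\right|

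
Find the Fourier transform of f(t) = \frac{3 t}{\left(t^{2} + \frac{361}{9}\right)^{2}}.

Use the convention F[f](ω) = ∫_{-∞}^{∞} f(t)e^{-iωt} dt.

F(ω) = - \frac{9 i \pi \omega e^{- \frac{19 \left|{\omega}\right|}{3}}}{38}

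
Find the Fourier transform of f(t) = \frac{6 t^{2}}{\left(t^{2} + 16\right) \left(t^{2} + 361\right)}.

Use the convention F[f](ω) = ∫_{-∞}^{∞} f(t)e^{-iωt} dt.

F(ω) = \frac{2 \pi \left(19 - 4 e^{15 \left|{\omega}\right|}\right) e^{- 19 \left|{\omega}\right|}}{115}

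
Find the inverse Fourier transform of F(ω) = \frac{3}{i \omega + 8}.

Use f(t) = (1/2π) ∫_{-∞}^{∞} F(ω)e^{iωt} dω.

f(t) = 3 e^{- 8 t} u\left(t\right)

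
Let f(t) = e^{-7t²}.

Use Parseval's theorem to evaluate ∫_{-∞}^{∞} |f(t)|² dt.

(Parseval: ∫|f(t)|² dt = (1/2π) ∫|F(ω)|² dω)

∫|f(t)|² dt = \frac{\sqrt{14} \sqrt{\pi}}{14}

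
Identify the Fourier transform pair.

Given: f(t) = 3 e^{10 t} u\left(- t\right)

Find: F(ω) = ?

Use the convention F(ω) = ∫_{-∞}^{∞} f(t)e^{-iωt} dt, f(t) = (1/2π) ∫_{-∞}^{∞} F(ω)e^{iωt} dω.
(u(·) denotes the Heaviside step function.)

F(ω) = - \frac{3}{i \omega - 10}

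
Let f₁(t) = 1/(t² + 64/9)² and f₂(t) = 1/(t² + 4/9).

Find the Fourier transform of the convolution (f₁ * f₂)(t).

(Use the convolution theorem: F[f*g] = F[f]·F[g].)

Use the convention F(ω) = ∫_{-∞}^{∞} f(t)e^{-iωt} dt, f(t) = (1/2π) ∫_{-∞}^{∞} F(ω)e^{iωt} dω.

F[f₁*f₂](ω) = \frac{27 \pi^{2} \left(8 \left|{\omega}\right| + 3\right) e^{- \frac{10 \left|{\omega}\right|}{3}}}{2048}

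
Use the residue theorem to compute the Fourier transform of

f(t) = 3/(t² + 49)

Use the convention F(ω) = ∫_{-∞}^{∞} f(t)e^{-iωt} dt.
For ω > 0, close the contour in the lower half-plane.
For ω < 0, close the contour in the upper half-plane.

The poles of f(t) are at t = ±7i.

Let g(z) = f(z)e^{-iωz}; for large |z| the factor e^{-iωz} decays in the lower half-plane when ω > 0 and in the upper half-plane when ω < 0.

Case ω > 0 (lower half-plane, clockwise contour ⇒ F(ω) = -2πi·ΣRes):
  Res_{z = - 7 i} g(z) = \frac{3 i e^{- 7 \omega}}{14}
  F(ω) = -2πi·ΣRes = \frac{3 \pi e^{- 7 \omega}}{7}

Case ω < 0 (upper half-plane, counterclockwise contour ⇒ F(ω) = +2πi·ΣRes):
  Res_{z = 7 i} g(z) = - \frac{3 i e^{7 \omega}}{14}
  F(ω) = 2πi·ΣRes = \frac{3 \pi e^{7 \omega}}{7}

Both cases combine into a single formula in |ω|:

F(ω) = \frac{3 \pi e^{- 7 \left|{\omega}\right|}}{7}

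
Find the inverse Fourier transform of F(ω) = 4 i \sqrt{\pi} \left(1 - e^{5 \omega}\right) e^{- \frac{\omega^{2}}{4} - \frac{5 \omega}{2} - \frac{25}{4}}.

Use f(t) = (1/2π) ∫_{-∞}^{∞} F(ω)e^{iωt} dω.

f(t) = 8 e^{- t^{2}} \sin{\left(5 t \right)}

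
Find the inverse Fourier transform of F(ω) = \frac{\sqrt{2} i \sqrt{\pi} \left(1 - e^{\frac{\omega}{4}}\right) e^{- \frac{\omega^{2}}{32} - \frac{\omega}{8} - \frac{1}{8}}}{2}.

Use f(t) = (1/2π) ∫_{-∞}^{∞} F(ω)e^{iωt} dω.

f(t) = 4 e^{- 8 t^{2}} \sin{\left(2 t \right)}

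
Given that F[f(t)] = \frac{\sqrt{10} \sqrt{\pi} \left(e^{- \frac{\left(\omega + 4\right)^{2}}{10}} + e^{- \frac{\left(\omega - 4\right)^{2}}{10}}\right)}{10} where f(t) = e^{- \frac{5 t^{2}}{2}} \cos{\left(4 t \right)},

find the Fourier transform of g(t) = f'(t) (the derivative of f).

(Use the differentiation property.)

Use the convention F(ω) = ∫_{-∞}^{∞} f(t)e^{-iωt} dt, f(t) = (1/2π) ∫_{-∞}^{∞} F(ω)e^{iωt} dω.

F[g](ω) = \frac{\sqrt{10} i \sqrt{\pi} \omega \left(e^{\frac{8 \omega}{5}} + 1\right) e^{- \frac{\omega^{2}}{10} - \frac{4 \omega}{5} - \frac{8}{5}}}{10}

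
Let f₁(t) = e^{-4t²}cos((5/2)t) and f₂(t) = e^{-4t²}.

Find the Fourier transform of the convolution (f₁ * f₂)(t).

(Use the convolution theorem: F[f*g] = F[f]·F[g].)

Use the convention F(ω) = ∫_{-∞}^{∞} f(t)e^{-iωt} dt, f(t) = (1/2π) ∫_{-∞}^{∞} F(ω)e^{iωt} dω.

F[f₁*f₂](ω) = \frac{\pi \left(e^{\frac{5 \omega}{8}} + 1\right) e^{- \frac{\omega^{2}}{8} - \frac{5 \omega}{16} - \frac{25}{64}}}{8}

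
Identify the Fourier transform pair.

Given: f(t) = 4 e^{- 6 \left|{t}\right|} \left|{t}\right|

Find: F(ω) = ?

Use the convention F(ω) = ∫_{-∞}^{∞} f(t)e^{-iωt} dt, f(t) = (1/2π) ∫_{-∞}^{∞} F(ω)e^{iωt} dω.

F(ω) = \frac{8 \left(36 - \omega^{2}\right)}{\left(\omega^{2} + 36\right)^{2}}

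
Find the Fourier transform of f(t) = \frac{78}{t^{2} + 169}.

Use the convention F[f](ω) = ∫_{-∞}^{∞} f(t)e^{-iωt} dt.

F(ω) = 6 \pi e^{- 13 \left|{\omega}\right|}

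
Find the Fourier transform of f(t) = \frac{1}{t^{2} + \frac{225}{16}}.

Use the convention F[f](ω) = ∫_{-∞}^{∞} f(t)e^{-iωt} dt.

F(ω) = \frac{4 \pi e^{- \frac{15 \left|{\omega}\right|}{4}}}{15}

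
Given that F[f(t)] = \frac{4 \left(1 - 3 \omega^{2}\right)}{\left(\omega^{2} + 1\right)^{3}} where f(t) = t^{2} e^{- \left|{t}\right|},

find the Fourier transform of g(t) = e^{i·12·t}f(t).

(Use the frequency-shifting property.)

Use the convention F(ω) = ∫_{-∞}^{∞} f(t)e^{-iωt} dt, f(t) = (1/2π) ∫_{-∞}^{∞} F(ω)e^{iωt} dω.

F[g](ω) = \frac{4 \left(1 - 3 \left(\omega - 12\right)^{2}\right)}{\left(\left(\omega - 12\right)^{2} + 1\right)^{3}}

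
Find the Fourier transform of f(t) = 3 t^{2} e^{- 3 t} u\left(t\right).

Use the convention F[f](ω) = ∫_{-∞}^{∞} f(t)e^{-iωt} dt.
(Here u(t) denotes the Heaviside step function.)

F(ω) = \frac{6}{\left(i \omega + 3\right)^{3}}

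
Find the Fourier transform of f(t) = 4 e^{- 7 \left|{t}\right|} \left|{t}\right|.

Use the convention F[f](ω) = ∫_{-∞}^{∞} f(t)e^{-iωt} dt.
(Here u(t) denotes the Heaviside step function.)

F(ω) = \frac{8 \left(49 - \omega^{2}\right)}{\left(\omega^{2} + 49\right)^{2}}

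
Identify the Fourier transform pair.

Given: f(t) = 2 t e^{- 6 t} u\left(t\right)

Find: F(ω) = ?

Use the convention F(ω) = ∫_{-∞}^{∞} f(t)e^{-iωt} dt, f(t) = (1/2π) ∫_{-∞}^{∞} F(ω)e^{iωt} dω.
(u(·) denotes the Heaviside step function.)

F(ω) = \frac{2}{\left(i \omega + 6\right)^{2}}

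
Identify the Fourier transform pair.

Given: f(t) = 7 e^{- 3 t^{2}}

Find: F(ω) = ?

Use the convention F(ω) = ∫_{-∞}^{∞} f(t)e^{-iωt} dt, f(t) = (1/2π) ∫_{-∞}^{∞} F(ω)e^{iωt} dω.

F(ω) = \frac{7 \sqrt{3} \sqrt{\pi} e^{- \frac{\omega^{2}}{12}}}{3}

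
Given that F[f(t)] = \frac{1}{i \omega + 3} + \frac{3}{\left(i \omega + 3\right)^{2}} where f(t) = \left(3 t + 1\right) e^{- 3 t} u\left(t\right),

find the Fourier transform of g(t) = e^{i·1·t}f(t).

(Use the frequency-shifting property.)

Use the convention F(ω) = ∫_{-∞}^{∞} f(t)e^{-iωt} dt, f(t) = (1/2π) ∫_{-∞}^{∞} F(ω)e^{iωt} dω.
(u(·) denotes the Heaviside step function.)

F[g](ω) = \frac{- i \omega - 6 + i}{\omega^{2} + \omega \left(-2 - 6 i\right) - 8 + 6 i}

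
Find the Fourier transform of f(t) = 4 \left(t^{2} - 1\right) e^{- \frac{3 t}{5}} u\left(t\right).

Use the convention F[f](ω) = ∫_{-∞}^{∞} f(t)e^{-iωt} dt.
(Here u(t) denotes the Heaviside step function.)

F(ω) = \frac{20 \left(250 i \omega - \left(5 i \omega + 3\right)^{3} + 150\right)}{\left(5 i \omega + 3\right)^{4}}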